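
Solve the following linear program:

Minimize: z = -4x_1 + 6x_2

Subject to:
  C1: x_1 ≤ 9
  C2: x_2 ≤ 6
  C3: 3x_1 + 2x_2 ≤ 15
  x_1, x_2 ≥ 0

Evaluate the objective at each vertex of the feasible region:
  z(0, 0) = 0
  z(5, 0) = -20  ←
  z(1, 6) = 32
  z(0, 6) = 36
The minimum is at x_1 = 5, x_2 = 0.

x_1 = 5, x_2 = 0, z = -20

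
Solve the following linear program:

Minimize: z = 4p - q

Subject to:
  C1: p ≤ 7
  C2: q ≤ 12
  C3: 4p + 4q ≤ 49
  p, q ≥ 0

Evaluate the objective at each vertex of the feasible region:
  z(0, 0) = 0
  z(7, 0) = 28
  z(7, 5.25) = 22.75
  z(0.25, 12) = -11
  z(0, 12) = -12  ←
The minimum is at p = 0, q = 12.

p = 0, q = 12, z = -12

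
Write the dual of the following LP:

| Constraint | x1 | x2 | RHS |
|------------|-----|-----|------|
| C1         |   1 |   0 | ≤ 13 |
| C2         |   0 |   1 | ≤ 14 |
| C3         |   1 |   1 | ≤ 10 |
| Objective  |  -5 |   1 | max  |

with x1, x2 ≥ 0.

Primal max cᵀx s.t. Ax ≤ b, x ≥ 0  →  Dual min bᵀy s.t. Aᵀy ≥ c, y ≥ 0.

Minimize: z = 13y1 + 14y2 + 10y3

Subject to:
  y1 + y3 ≥ -5
  y2 + y3 ≥ 1
  y1, y2, y3 ≥ 0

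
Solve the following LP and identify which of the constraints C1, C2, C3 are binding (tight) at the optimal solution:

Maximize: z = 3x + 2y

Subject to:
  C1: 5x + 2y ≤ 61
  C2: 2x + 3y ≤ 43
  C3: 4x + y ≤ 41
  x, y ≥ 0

At x = 8, y = 9, compute slack b - a·x for each constraint:
  C1: 61 − 58 = 3  (slack)
  C2: 43 − 43 = 0  (binding)
  C3: 41 − 41 = 0  (binding)

Optimal: x = 8, y = 9
Binding: C2, C3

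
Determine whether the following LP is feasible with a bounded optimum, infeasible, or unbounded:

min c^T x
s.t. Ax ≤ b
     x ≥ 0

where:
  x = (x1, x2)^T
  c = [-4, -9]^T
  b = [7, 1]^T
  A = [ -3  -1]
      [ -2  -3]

Unbounded (objective can decrease without bound)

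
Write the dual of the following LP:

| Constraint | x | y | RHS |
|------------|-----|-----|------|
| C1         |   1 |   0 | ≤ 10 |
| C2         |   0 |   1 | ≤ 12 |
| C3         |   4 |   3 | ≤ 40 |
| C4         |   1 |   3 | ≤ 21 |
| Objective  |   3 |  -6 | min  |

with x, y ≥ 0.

Primal min cᵀx s.t. Ax ≤ b, x ≥ 0  →  Dual max −bᵀy s.t. Aᵀy ≥ −c, y ≥ 0.

Maximize: z = -10y1 - 12y2 - 40y3 - 21y4

Subject to:
  y1 + 4y3 + y4 ≥ -3
  y2 + 3y3 + 3y4 ≥ 6
  y1, y2, y3, y4 ≥ 0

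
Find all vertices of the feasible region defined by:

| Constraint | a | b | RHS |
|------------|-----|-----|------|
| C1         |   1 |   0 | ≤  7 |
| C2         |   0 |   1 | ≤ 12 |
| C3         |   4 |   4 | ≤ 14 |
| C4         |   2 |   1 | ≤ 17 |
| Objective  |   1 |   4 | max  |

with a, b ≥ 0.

(0, 0), (3.5, 0), (0, 3.5)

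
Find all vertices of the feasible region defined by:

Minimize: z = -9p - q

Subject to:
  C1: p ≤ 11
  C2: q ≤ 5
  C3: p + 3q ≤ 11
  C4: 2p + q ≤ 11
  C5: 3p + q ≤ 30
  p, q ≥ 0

(0, 0), (5.5, 0), (4.4, 2.2), (0, 3.667)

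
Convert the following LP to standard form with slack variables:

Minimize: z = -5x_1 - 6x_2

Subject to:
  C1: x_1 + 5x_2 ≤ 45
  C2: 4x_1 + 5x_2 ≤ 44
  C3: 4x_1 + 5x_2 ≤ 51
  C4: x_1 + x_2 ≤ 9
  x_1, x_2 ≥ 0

min z = -5x_1 - 6x_2

s.t.
  x_1 + 5x_2 + s1 = 45
  4x_1 + 5x_2 + s2 = 44
  4x_1 + 5x_2 + s3 = 51
  x_1 + x_2 + s4 = 9
  x_1, x_2, s1, s2, s3, s4 ≥ 0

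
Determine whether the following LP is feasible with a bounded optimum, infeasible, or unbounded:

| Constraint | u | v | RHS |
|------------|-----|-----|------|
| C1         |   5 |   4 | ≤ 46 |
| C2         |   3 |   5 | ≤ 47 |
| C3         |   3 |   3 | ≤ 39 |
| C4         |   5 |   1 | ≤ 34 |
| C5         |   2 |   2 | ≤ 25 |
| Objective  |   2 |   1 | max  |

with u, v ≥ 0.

Feasible with a bounded optimal solution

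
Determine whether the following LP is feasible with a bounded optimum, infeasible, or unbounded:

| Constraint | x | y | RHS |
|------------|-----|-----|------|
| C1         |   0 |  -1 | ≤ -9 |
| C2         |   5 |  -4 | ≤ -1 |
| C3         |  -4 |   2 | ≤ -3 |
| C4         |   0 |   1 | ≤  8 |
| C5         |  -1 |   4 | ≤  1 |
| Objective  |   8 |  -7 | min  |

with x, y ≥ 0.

Infeasible (no feasible solution exists)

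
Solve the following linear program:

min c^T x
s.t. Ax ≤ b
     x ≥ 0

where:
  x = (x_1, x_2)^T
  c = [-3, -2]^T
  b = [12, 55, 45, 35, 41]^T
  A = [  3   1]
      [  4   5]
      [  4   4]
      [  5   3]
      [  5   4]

Evaluate the objective at each vertex of the feasible region:
  z(0, 0) = 0
  z(4, 0) = -12
  z(1, 9) = -21  ←
  z(0, 10.25) = -20.5
The minimum is at x_1 = 1, x_2 = 9.

x_1 = 1, x_2 = 9, z = -21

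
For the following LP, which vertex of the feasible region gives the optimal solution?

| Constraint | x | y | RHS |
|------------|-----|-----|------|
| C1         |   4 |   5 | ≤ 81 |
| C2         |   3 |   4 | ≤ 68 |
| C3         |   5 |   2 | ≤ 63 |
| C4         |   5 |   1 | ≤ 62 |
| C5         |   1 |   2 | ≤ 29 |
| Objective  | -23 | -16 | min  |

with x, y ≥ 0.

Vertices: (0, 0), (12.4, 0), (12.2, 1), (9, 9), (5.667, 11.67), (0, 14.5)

Evaluate the objective at each vertex of the feasible region:
  z(0, 0) = 0
  z(12.4, 0) = -285.2
  z(12.2, 1) = -296.6
  z(9, 9) = -351  ←
  z(5.667, 11.67) = -317
  z(0, 14.5) = -232
The minimum is at x = 9, y = 9.

(9, 9)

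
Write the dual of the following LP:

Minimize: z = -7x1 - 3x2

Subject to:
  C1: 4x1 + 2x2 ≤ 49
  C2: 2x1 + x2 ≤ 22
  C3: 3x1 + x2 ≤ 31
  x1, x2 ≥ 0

Primal min cᵀx s.t. Ax ≤ b, x ≥ 0  →  Dual max −bᵀy s.t. Aᵀy ≥ −c, y ≥ 0.

Maximize: z = -49y1 - 22y2 - 31y3

Subject to:
  4y1 + 2y2 + 3y3 ≥ 7
  2y1 + y2 + y3 ≥ 3
  y1, y2, y3 ≥ 0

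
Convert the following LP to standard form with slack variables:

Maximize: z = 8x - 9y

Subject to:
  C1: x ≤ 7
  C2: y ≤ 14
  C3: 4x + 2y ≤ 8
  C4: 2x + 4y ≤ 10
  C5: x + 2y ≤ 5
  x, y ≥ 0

max z = 8x - 9y

s.t.
  x + s1 = 7
  y + s2 = 14
  4x + 2y + s3 = 8
  2x + 4y + s4 = 10
  x + 2y + s5 = 5
  x, y, s1, s2, s3, s4, s5 ≥ 0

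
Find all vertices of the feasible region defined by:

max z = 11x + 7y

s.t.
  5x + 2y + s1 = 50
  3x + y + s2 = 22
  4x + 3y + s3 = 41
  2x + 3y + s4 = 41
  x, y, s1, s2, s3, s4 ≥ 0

(0, 0), (7.333, 0), (5, 7), (0, 13.67)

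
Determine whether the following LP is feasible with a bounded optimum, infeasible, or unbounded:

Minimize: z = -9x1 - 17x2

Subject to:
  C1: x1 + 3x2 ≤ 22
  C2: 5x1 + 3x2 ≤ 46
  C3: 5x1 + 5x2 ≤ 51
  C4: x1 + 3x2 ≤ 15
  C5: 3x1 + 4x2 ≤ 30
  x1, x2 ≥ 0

Feasible with a bounded optimal solution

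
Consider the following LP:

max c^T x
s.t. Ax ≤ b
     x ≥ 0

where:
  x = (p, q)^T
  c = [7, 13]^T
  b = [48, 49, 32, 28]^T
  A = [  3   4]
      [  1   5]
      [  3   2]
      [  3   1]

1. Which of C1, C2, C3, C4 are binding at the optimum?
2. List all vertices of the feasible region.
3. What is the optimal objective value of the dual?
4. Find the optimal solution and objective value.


1. C1, C2
2. (0, 0), (9.333, 0), (8, 4), (5.333, 8), (4, 9), (0, 9.8)
3. 145
4. p = 4, q = 9, z = 145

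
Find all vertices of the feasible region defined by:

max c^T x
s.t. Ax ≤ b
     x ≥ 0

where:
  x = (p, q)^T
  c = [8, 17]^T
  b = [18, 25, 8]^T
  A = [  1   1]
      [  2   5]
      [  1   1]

(0, 0), (8, 0), (5, 3), (0, 5)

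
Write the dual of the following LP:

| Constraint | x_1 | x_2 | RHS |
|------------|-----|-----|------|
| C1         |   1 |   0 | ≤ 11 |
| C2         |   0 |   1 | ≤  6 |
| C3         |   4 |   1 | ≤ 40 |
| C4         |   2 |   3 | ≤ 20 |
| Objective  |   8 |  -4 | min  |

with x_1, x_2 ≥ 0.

Primal min cᵀx s.t. Ax ≤ b, x ≥ 0  →  Dual max −bᵀy s.t. Aᵀy ≥ −c, y ≥ 0.

Maximize: z = -11y1 - 6y2 - 40y3 - 20y4

Subject to:
  y1 + 4y3 + 2y4 ≥ -8
  y2 + y3 + 3y4 ≥ 4
  y1, y2, y3, y4 ≥ 0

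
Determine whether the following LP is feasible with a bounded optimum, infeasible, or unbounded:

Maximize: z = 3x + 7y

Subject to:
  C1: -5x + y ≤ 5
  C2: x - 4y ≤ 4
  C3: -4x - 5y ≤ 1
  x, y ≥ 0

Unbounded (objective can increase without bound)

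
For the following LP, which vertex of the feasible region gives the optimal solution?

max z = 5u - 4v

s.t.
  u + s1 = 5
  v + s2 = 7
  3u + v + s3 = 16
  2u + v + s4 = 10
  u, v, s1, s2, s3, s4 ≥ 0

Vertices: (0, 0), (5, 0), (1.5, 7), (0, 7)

Evaluate the objective at each vertex of the feasible region:
  z(0, 0) = 0
  z(5, 0) = 25  ←
  z(1.5, 7) = -20.5
  z(0, 7) = -28
The maximum is at u = 5, v = 0.

(5, 0)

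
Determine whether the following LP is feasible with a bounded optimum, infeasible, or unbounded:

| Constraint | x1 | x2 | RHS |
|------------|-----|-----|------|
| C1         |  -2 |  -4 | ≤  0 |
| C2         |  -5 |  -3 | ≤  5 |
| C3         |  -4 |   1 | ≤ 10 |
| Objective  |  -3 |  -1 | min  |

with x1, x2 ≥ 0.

Unbounded (objective can decrease without bound)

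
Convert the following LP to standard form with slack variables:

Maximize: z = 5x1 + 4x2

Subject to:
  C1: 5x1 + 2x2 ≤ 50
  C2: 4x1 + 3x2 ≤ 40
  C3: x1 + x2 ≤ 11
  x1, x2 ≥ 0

max z = 5x1 + 4x2

s.t.
  5x1 + 2x2 + s1 = 50
  4x1 + 3x2 + s2 = 40
  x1 + x2 + s3 = 11
  x1, x2, s1, s2, s3 ≥ 0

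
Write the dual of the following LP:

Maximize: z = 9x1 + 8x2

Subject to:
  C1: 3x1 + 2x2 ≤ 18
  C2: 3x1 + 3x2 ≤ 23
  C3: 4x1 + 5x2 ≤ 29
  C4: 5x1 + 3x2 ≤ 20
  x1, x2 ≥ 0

Primal max cᵀx s.t. Ax ≤ b, x ≥ 0  →  Dual min bᵀy s.t. Aᵀy ≥ c, y ≥ 0.

Minimize: z = 18y1 + 23y2 + 29y3 + 20y4

Subject to:
  3y1 + 3y2 + 4y3 + 5y4 ≥ 9
  2y1 + 3y2 + 5y3 + 3y4 ≥ 8
  y1, y2, y3, y4 ≥ 0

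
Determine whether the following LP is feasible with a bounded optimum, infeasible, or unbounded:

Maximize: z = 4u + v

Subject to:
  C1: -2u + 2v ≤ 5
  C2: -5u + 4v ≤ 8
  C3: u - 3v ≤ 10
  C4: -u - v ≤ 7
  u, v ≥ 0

Unbounded (objective can increase without bound)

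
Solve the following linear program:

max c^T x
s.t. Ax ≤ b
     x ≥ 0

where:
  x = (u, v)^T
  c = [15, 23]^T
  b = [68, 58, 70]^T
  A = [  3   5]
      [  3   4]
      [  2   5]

Evaluate the objective at each vertex of the feasible region:
  z(0, 0) = 0
  z(19.33, 0) = 290
  z(6, 10) = 320  ←
  z(0, 13.6) = 312.8
The maximum is at u = 6, v = 10.

u = 6, v = 10, z = 320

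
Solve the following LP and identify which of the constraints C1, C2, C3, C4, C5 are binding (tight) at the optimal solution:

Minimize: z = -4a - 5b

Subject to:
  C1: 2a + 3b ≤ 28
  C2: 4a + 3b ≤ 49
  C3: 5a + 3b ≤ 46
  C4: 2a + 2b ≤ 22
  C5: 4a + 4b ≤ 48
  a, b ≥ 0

At a = 5, b = 6, compute slack b - a·x for each constraint:
  C1: 28 − 28 = 0  (binding)
  C2: 49 − 38 = 11  (slack)
  C3: 46 − 43 = 3  (slack)
  C4: 22 − 22 = 0  (binding)
  C5: 48 − 44 = 4  (slack)

Optimal: a = 5, b = 6
Binding: C1, C4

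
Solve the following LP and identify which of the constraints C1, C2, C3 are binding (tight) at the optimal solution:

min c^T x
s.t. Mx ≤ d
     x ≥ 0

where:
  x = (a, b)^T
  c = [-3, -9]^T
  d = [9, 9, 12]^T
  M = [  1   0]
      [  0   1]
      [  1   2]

At a = 0, b = 6, compute slack b - a·x for each constraint:
  C1: 9 − 0 = 9  (slack)
  C2: 9 − 6 = 3  (slack)
  C3: 12 − 12 = 0  (binding)

Optimal: a = 0, b = 6
Binding: C3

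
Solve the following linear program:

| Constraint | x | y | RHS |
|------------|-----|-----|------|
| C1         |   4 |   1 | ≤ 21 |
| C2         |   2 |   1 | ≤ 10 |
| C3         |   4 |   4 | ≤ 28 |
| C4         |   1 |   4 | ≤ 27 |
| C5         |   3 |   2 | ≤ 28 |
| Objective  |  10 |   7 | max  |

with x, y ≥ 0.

Evaluate the objective at each vertex of the feasible region:
  z(0, 0) = 0
  z(5, 0) = 50
  z(3, 4) = 58  ←
  z(0.3333, 6.667) = 50
  z(0, 6.75) = 47.25
The maximum is at x = 3, y = 4.

x = 3, y = 4, z = 58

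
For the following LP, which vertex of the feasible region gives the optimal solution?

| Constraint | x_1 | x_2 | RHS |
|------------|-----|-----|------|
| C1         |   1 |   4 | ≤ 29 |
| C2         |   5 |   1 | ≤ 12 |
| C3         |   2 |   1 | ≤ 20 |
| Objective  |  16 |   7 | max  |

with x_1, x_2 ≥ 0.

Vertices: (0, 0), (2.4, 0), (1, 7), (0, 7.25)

Evaluate the objective at each vertex of the feasible region:
  z(0, 0) = 0
  z(2.4, 0) = 38.4
  z(1, 7) = 65  ←
  z(0, 7.25) = 50.75
The maximum is at x_1 = 1, x_2 = 7.

(1, 7)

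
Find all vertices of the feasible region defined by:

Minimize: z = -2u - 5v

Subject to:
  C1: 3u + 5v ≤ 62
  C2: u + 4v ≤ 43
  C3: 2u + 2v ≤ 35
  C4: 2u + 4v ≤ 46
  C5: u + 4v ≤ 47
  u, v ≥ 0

(0, 0), (17.5, 0), (12.75, 4.75), (9, 7), (3, 10), (0, 10.75)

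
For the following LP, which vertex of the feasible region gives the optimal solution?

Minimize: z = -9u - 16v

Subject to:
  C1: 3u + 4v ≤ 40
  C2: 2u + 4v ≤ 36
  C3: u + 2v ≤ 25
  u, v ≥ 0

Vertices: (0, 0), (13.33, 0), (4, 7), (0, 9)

Evaluate the objective at each vertex of the feasible region:
  z(0, 0) = 0
  z(13.33, 0) = -120
  z(4, 7) = -148  ←
  z(0, 9) = -144
The minimum is at u = 4, v = 7.

(4, 7)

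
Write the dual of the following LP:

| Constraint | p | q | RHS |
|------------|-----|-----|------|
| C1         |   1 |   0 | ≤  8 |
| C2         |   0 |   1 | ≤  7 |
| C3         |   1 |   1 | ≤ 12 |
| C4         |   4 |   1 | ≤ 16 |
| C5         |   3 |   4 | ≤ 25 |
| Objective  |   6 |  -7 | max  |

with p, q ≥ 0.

Primal max cᵀx s.t. Ax ≤ b, x ≥ 0  →  Dual min bᵀy s.t. Aᵀy ≥ c, y ≥ 0.

Minimize: z = 8y1 + 7y2 + 12y3 + 16y4 + 25y5

Subject to:
  y1 + y3 + 4y4 + 3y5 ≥ 6
  y2 + y3 + y4 + 4y5 ≥ -7
  y1, y2, y3, y4, y5 ≥ 0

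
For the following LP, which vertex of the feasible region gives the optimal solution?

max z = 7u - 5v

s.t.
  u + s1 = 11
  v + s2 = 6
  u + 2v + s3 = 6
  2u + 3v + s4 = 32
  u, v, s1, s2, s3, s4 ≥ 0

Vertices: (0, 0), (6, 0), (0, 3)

Evaluate the objective at each vertex of the feasible region:
  z(0, 0) = 0
  z(6, 0) = 42  ←
  z(0, 3) = -15
The maximum is at u = 6, v = 0.

(6, 0)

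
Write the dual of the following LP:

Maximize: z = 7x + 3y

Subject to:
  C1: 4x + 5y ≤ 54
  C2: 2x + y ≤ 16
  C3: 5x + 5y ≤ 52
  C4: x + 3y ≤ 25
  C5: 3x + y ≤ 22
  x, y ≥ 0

Primal max cᵀx s.t. Ax ≤ b, x ≥ 0  →  Dual min bᵀy s.t. Aᵀy ≥ c, y ≥ 0.

Minimize: z = 54y1 + 16y2 + 52y3 + 25y4 + 22y5

Subject to:
  4y1 + 2y2 + 5y3 + y4 + 3y5 ≥ 7
  5y1 + y2 + 5y3 + 3y4 + y5 ≥ 3
  y1, y2, y3, y4, y5 ≥ 0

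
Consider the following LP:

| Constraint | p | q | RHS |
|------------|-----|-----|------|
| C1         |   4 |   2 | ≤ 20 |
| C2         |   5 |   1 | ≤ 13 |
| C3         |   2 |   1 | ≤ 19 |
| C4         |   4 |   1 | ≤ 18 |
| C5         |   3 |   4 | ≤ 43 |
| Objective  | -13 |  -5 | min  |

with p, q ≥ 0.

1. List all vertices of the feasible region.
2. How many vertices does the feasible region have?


1. (0, 0), (2.6, 0), (1, 8), (0, 10)
2. 4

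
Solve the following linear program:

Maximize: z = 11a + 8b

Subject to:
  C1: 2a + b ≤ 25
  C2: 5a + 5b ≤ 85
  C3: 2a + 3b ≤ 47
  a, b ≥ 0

Evaluate the objective at each vertex of the feasible region:
  z(0, 0) = 0
  z(12.5, 0) = 137.5
  z(8, 9) = 160  ←
  z(4, 13) = 148
  z(0, 15.67) = 125.3
The maximum is at a = 8, b = 9.

a = 8, b = 9, z = 160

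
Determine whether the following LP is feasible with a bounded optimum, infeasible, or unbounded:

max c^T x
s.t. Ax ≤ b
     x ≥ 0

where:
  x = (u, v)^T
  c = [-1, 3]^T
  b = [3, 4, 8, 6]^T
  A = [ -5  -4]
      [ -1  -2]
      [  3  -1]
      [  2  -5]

Unbounded (objective can increase without bound)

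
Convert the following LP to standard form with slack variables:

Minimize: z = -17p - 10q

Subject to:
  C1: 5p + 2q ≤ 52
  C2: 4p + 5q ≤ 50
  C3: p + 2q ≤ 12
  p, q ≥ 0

min z = -17p - 10q

s.t.
  5p + 2q + s1 = 52
  4p + 5q + s2 = 50
  p + 2q + s3 = 12
  p, q, s1, s2, s3 ≥ 0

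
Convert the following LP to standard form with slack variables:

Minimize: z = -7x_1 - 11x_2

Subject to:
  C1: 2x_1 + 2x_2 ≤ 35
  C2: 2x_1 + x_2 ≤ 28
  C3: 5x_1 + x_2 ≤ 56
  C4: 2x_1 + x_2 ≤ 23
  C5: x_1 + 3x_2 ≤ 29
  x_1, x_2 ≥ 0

min z = -7x_1 - 11x_2

s.t.
  2x_1 + 2x_2 + s1 = 35
  2x_1 + x_2 + s2 = 28
  5x_1 + x_2 + s3 = 56
  2x_1 + x_2 + s4 = 23
  x_1 + 3x_2 + s5 = 29
  x_1, x_2, s1, s2, s3, s4, s5 ≥ 0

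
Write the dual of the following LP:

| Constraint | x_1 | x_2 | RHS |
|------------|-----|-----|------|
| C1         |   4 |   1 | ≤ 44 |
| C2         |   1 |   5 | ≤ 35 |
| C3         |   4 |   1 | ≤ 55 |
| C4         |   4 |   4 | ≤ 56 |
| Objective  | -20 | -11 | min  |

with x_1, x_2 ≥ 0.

Primal min cᵀx s.t. Ax ≤ b, x ≥ 0  →  Dual max −bᵀy s.t. Aᵀy ≥ −c, y ≥ 0.

Maximize: z = -44y1 - 35y2 - 55y3 - 56y4

Subject to:
  4y1 + y2 + 4y3 + 4y4 ≥ 20
  y1 + 5y2 + y3 + 4y4 ≥ 11
  y1, y2, y3, y4 ≥ 0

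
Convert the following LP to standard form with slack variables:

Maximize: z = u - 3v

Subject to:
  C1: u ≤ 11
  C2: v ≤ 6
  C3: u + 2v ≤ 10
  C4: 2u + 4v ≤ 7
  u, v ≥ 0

max z = u - 3v

s.t.
  u + s1 = 11
  v + s2 = 6
  u + 2v + s3 = 10
  2u + 4v + s4 = 7
  u, v, s1, s2, s3, s4 ≥ 0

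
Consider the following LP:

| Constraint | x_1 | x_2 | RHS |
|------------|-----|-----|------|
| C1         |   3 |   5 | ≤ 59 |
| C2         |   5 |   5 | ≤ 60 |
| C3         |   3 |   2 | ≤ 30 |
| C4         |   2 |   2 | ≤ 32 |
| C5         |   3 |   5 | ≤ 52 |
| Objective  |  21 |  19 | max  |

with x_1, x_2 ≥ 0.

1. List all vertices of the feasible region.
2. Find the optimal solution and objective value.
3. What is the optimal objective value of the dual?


1. (0, 0), (10, 0), (6, 6), (4, 8), (0, 10.4)
2. x_1 = 6, x_2 = 6, z = 240
3. 240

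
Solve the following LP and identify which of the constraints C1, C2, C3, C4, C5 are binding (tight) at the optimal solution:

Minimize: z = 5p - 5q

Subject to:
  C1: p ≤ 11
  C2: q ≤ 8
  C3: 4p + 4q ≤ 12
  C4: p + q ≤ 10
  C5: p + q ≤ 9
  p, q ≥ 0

At p = 0, q = 3, compute slack b - a·x for each constraint:
  C1: 11 − 0 = 11  (slack)
  C2: 8 − 3 = 5  (slack)
  C3: 12 − 12 = 0  (binding)
  C4: 10 − 3 = 7  (slack)
  C5: 9 − 3 = 6  (slack)

Optimal: p = 0, q = 3
Binding: C3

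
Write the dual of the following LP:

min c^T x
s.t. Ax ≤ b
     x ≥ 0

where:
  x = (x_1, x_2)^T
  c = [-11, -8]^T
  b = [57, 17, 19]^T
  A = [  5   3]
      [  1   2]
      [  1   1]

Primal min cᵀx s.t. Ax ≤ b, x ≥ 0  →  Dual max −bᵀy s.t. Aᵀy ≥ −c, y ≥ 0.

Maximize: z = -57y1 - 17y2 - 19y3

Subject to:
  5y1 + y2 + y3 ≥ 11
  3y1 + 2y2 + y3 ≥ 8
  y1, y2, y3 ≥ 0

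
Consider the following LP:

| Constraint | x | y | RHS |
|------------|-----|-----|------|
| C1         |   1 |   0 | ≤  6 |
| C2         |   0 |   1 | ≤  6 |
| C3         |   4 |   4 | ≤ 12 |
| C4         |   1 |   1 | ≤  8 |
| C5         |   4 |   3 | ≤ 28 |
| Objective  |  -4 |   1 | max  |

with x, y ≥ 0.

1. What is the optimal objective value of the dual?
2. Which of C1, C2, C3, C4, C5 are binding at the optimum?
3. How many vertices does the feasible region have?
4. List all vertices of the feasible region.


1. 3
2. C3
3. 3
4. (0, 0), (3, 0), (0, 3)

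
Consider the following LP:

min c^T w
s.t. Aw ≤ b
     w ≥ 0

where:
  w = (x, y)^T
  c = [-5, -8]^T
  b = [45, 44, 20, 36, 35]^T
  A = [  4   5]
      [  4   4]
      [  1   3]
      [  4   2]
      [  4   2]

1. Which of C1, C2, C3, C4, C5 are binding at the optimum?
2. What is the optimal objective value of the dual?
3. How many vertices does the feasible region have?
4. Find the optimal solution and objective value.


1. C1, C3
2. -65
3. 5
4. x = 5, y = 5, z = -65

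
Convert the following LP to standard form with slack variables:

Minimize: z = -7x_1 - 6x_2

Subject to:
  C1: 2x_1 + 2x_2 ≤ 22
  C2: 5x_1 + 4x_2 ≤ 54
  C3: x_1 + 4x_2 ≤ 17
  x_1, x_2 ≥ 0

min z = -7x_1 - 6x_2

s.t.
  2x_1 + 2x_2 + s1 = 22
  5x_1 + 4x_2 + s2 = 54
  x_1 + 4x_2 + s3 = 17
  x_1, x_2, s1, s2, s3 ≥ 0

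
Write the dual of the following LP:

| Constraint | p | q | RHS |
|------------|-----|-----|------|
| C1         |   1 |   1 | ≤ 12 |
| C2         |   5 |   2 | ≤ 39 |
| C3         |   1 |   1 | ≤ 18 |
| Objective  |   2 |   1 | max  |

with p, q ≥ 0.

Primal max cᵀx s.t. Ax ≤ b, x ≥ 0  →  Dual min bᵀy s.t. Aᵀy ≥ c, y ≥ 0.

Minimize: z = 12y1 + 39y2 + 18y3

Subject to:
  y1 + 5y2 + y3 ≥ 2
  y1 + 2y2 + y3 ≥ 1
  y1, y2, y3 ≥ 0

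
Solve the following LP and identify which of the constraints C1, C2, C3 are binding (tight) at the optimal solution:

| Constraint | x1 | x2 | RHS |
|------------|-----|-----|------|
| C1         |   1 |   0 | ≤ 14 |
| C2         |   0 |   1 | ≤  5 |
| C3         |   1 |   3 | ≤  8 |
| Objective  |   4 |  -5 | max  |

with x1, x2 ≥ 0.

At x1 = 8, x2 = 0, compute slack b - a·x for each constraint:
  C1: 14 − 8 = 6  (slack)
  C2: 5 − 0 = 5  (slack)
  C3: 8 − 8 = 0  (binding)

Optimal: x1 = 8, x2 = 0
Binding: C3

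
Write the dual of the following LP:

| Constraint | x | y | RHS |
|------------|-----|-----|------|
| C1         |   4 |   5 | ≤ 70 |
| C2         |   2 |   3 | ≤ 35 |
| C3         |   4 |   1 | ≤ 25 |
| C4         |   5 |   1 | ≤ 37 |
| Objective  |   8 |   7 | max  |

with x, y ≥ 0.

Primal max cᵀx s.t. Ax ≤ b, x ≥ 0  →  Dual min bᵀy s.t. Aᵀy ≥ c, y ≥ 0.

Minimize: z = 70y1 + 35y2 + 25y3 + 37y4

Subject to:
  4y1 + 2y2 + 4y3 + 5y4 ≥ 8
  5y1 + 3y2 + y3 + y4 ≥ 7
  y1, y2, y3, y4 ≥ 0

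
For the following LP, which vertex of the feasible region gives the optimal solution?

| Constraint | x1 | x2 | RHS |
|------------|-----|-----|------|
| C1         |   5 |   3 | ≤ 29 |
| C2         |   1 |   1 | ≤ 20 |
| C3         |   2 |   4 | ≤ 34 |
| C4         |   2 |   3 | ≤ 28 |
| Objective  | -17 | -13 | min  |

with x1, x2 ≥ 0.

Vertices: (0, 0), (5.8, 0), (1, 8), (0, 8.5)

Evaluate the objective at each vertex of the feasible region:
  z(0, 0) = 0
  z(5.8, 0) = -98.6
  z(1, 8) = -121  ←
  z(0, 8.5) = -110.5
The minimum is at x1 = 1, x2 = 8.

(1, 8)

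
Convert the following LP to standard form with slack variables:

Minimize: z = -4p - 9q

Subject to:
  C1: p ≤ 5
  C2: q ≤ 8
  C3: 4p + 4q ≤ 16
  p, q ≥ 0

min z = -4p - 9q

s.t.
  p + s1 = 5
  q + s2 = 8
  4p + 4q + s3 = 16
  p, q, s1, s2, s3 ≥ 0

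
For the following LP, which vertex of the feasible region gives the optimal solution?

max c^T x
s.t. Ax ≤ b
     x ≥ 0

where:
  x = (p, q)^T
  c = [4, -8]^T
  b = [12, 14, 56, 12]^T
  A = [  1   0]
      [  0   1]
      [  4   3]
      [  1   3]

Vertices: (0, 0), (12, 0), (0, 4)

Evaluate the objective at each vertex of the feasible region:
  z(0, 0) = 0
  z(12, 0) = 48  ←
  z(0, 4) = -32
The maximum is at p = 12, q = 0.

(12, 0)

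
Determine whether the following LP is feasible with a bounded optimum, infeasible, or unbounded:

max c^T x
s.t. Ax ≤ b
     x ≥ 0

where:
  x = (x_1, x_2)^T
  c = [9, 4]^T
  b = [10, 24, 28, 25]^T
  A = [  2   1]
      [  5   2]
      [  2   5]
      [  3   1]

Feasible with a bounded optimal solution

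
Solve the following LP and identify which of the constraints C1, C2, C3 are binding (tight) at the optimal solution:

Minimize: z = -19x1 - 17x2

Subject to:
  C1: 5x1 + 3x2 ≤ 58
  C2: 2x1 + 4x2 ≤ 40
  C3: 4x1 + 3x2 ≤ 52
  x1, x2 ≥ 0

At x1 = 8, x2 = 6, compute slack b - a·x for each constraint:
  C1: 58 − 58 = 0  (binding)
  C2: 40 − 40 = 0  (binding)
  C3: 52 − 50 = 2  (slack)

Optimal: x1 = 8, x2 = 6
Binding: C1, C2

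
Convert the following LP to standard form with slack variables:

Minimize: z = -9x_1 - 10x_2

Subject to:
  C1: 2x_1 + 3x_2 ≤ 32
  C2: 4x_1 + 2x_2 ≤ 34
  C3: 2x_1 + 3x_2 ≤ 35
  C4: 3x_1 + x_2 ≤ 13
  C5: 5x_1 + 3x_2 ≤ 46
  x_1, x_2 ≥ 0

min z = -9x_1 - 10x_2

s.t.
  2x_1 + 3x_2 + s1 = 32
  4x_1 + 2x_2 + s2 = 34
  2x_1 + 3x_2 + s3 = 35
  3x_1 + x_2 + s4 = 13
  5x_1 + 3x_2 + s5 = 46
  x_1, x_2, s1, s2, s3, s4, s5 ≥ 0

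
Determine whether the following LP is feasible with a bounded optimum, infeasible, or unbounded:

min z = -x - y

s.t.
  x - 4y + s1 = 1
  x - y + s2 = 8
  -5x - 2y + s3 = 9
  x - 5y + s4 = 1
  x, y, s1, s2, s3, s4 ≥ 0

Unbounded (objective can decrease without bound)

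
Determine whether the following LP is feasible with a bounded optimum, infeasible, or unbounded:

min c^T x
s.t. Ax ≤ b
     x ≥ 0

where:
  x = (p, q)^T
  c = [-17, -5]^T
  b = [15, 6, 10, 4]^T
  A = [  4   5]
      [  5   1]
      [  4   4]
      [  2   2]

Feasible with a bounded optimal solution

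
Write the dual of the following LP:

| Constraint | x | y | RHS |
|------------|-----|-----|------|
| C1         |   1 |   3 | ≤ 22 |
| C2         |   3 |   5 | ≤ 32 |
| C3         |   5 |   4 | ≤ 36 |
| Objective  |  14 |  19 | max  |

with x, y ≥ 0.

Primal max cᵀx s.t. Ax ≤ b, x ≥ 0  →  Dual min bᵀy s.t. Aᵀy ≥ c, y ≥ 0.

Minimize: z = 22y1 + 32y2 + 36y3

Subject to:
  y1 + 3y2 + 5y3 ≥ 14
  3y1 + 5y2 + 4y3 ≥ 19
  y1, y2, y3 ≥ 0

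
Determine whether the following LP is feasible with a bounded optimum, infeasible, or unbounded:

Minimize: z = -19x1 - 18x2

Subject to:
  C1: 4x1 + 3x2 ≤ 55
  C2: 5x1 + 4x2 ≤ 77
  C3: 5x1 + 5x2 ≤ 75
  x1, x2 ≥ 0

Feasible with a bounded optimal solution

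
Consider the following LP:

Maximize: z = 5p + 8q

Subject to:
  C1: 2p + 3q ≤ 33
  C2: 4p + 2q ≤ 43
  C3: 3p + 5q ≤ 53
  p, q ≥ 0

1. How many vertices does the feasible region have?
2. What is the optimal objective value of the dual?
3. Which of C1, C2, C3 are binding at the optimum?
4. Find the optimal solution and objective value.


1. 5
2. 86
3. C1, C3
4. p = 6, q = 7, z = 86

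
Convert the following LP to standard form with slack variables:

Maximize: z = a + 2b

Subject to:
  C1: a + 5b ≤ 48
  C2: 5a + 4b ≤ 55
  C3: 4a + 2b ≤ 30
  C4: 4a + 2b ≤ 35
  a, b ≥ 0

max z = a + 2b

s.t.
  a + 5b + s1 = 48
  5a + 4b + s2 = 55
  4a + 2b + s3 = 30
  4a + 2b + s4 = 35
  a, b, s1, s2, s3, s4 ≥ 0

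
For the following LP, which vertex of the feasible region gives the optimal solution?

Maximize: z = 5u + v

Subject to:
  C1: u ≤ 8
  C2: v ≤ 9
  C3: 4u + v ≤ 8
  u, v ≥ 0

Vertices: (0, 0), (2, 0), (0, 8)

Evaluate the objective at each vertex of the feasible region:
  z(0, 0) = 0
  z(2, 0) = 10  ←
  z(0, 8) = 8
The maximum is at u = 2, v = 0.

(2, 0)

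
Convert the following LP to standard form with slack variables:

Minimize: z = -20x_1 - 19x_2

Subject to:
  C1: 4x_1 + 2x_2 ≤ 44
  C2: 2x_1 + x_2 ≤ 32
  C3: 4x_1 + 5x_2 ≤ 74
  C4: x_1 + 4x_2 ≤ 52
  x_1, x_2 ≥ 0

min z = -20x_1 - 19x_2

s.t.
  4x_1 + 2x_2 + s1 = 44
  2x_1 + x_2 + s2 = 32
  4x_1 + 5x_2 + s3 = 74
  x_1 + 4x_2 + s4 = 52
  x_1, x_2, s1, s2, s3, s4 ≥ 0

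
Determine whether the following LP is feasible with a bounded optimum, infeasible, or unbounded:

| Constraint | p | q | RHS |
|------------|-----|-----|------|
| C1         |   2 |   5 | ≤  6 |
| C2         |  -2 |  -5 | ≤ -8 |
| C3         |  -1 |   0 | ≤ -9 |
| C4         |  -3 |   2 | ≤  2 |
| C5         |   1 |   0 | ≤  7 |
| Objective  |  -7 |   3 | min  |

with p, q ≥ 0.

Infeasible (no feasible solution exists)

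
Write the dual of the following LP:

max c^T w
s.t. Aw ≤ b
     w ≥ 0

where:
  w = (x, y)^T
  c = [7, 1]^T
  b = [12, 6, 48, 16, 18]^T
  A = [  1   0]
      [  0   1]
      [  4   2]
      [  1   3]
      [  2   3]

Primal max cᵀx s.t. Ax ≤ b, x ≥ 0  →  Dual min bᵀy s.t. Aᵀy ≥ c, y ≥ 0.

Minimize: z = 12y1 + 6y2 + 48y3 + 16y4 + 18y5

Subject to:
  y1 + 4y3 + y4 + 2y5 ≥ 7
  y2 + 2y3 + 3y4 + 3y5 ≥ 1
  y1, y2, y3, y4, y5 ≥ 0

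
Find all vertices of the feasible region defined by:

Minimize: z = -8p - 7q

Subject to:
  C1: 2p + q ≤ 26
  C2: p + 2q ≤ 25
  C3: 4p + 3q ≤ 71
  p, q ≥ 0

(0, 0), (13, 0), (9, 8), (0, 12.5)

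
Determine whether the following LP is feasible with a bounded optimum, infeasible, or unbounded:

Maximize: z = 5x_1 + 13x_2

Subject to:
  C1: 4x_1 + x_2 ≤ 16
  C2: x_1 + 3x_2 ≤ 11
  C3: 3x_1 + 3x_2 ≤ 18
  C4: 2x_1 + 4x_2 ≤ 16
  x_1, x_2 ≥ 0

Feasible with a bounded optimal solution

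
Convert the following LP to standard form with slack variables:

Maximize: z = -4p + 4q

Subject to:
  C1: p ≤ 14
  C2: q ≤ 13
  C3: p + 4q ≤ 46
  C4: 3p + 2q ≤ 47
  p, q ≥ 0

max z = -4p + 4q

s.t.
  p + s1 = 14
  q + s2 = 13
  p + 4q + s3 = 46
  3p + 2q + s4 = 47
  p, q, s1, s2, s3, s4 ≥ 0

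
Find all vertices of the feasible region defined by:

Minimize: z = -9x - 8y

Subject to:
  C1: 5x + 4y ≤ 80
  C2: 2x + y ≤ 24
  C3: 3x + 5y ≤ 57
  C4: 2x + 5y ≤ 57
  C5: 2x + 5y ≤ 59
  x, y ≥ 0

(0, 0), (12, 0), (9, 6), (0, 11.4)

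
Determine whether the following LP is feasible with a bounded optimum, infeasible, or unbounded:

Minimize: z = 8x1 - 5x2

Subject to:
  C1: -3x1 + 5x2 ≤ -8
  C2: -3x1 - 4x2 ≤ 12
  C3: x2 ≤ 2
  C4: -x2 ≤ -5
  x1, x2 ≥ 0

Infeasible (no feasible solution exists)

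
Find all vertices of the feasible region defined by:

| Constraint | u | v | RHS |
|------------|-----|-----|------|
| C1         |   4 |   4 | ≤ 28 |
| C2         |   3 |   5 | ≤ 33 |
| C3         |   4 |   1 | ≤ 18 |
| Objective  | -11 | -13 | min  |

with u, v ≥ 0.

(0, 0), (4.5, 0), (3.667, 3.333), (1, 6), (0, 6.6)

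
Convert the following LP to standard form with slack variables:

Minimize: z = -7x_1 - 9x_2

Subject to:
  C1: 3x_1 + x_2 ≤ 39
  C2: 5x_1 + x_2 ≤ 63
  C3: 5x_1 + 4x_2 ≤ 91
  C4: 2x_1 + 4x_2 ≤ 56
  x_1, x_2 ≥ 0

min z = -7x_1 - 9x_2

s.t.
  3x_1 + x_2 + s1 = 39
  5x_1 + x_2 + s2 = 63
  5x_1 + 4x_2 + s3 = 91
  2x_1 + 4x_2 + s4 = 56
  x_1, x_2, s1, s2, s3, s4 ≥ 0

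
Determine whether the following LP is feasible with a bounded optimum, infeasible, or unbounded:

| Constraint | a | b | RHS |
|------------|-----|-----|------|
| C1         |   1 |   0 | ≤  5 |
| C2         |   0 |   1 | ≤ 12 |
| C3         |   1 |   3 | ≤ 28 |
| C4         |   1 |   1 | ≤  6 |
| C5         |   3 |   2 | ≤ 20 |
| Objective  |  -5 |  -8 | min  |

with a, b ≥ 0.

Feasible with a bounded optimal solution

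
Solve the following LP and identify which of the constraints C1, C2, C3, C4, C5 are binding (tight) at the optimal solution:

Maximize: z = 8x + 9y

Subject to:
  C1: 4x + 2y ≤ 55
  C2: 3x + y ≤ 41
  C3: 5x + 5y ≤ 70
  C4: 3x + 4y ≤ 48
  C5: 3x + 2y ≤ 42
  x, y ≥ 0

At x = 8, y = 6, compute slack b - a·x for each constraint:
  C1: 55 − 44 = 11  (slack)
  C2: 41 − 30 = 11  (slack)
  C3: 70 − 70 = 0  (binding)
  C4: 48 − 48 = 0  (binding)
  C5: 42 − 36 = 6  (slack)

Optimal: x = 8, y = 6
Binding: C3, C4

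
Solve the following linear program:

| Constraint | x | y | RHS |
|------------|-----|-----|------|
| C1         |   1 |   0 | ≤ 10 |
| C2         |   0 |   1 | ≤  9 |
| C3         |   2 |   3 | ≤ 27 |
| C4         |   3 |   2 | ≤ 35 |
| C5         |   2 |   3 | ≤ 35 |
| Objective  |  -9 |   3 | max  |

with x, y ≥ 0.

Evaluate the objective at each vertex of the feasible region:
  z(0, 0) = 0
  z(10, 0) = -90
  z(10, 2.333) = -83
  z(0, 9) = 27  ←
The maximum is at x = 0, y = 9.

x = 0, y = 9, z = 27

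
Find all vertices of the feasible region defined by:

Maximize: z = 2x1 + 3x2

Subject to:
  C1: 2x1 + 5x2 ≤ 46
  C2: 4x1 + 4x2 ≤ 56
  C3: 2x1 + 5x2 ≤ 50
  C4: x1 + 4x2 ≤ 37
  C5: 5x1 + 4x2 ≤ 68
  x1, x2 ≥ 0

(0, 0), (13.6, 0), (12, 2), (8, 6), (0, 9.2)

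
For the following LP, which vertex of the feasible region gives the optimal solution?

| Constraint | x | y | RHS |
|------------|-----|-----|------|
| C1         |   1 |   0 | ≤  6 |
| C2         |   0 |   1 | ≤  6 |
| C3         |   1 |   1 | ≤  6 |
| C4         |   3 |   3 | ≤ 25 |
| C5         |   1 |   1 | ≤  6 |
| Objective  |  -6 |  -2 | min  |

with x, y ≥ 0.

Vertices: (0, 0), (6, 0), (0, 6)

Evaluate the objective at each vertex of the feasible region:
  z(0, 0) = 0
  z(6, 0) = -36  ←
  z(0, 6) = -12
The minimum is at x = 6, y = 0.

(6, 0)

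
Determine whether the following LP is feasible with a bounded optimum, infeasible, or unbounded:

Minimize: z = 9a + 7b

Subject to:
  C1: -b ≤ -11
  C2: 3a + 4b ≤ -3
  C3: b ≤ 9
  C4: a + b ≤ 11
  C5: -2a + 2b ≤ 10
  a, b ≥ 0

Infeasible (no feasible solution exists)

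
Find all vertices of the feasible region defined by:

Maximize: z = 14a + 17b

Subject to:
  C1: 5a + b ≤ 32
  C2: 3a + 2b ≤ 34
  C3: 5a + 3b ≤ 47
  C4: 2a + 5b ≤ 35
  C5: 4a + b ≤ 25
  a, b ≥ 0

(0, 0), (6.25, 0), (5, 5), (0, 7)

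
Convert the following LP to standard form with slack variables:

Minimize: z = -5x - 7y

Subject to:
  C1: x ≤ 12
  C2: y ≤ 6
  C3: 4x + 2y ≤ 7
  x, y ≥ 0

min z = -5x - 7y

s.t.
  x + s1 = 12
  y + s2 = 6
  4x + 2y + s3 = 7
  x, y, s1, s2, s3 ≥ 0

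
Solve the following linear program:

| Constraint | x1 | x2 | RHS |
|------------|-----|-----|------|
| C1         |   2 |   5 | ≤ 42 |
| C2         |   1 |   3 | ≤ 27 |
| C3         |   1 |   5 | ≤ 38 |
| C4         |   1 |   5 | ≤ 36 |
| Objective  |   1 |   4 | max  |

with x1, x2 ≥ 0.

Evaluate the objective at each vertex of the feasible region:
  z(0, 0) = 0
  z(21, 0) = 21
  z(6, 6) = 30  ←
  z(0, 7.2) = 28.8
The maximum is at x1 = 6, x2 = 6.

x1 = 6, x2 = 6, z = 30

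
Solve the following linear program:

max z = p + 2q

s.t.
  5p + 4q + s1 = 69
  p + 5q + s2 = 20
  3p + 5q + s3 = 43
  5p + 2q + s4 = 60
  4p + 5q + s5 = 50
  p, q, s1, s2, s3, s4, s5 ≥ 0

Evaluate the objective at each vertex of the feasible region:
  z(0, 0) = 0
  z(12, 0) = 12
  z(11.76, 0.5882) = 12.94
  z(10, 2) = 14  ←
  z(0, 4) = 8
The maximum is at p = 10, q = 2.

p = 10, q = 2, z = 14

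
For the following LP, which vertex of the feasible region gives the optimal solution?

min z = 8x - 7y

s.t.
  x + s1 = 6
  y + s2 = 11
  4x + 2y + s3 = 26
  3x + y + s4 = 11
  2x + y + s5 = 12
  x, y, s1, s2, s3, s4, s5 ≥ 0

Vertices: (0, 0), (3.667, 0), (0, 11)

Evaluate the objective at each vertex of the feasible region:
  z(0, 0) = 0
  z(3.667, 0) = 29.33
  z(0, 11) = -77  ←
The minimum is at x = 0, y = 11.

(0, 11)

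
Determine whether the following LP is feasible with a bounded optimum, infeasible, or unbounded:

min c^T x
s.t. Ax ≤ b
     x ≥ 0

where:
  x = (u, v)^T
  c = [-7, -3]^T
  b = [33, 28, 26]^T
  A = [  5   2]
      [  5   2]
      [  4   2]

Feasible with a bounded optimal solution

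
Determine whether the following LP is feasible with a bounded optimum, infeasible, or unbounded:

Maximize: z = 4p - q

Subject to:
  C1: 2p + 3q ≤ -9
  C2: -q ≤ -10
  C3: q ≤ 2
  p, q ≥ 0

Infeasible (no feasible solution exists)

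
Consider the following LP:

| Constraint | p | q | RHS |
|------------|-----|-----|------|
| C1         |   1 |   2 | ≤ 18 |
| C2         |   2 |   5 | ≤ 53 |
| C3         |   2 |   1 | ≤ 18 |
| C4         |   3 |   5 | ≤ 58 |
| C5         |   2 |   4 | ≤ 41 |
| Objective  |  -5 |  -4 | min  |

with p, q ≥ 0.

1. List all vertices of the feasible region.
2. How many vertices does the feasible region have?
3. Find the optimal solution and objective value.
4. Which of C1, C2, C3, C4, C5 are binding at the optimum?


1. (0, 0), (9, 0), (6, 6), (0, 9)
2. 4
3. p = 6, q = 6, z = -54
4. C1, C3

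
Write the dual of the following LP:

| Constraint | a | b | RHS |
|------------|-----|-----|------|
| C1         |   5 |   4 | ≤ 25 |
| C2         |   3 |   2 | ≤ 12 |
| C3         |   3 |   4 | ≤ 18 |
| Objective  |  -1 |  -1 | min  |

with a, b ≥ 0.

Primal min cᵀx s.t. Ax ≤ b, x ≥ 0  →  Dual max −bᵀy s.t. Aᵀy ≥ −c, y ≥ 0.

Maximize: z = -25y1 - 12y2 - 18y3

Subject to:
  5y1 + 3y2 + 3y3 ≥ 1
  4y1 + 2y2 + 4y3 ≥ 1
  y1, y2, y3 ≥ 0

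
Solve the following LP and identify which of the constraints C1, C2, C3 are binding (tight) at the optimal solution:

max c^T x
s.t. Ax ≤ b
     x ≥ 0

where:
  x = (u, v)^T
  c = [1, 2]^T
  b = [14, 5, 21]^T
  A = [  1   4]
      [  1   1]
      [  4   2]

At u = 2, v = 3, compute slack b - a·x for each constraint:
  C1: 14 − 14 = 0  (binding)
  C2: 5 − 5 = 0  (binding)
  C3: 21 − 14 = 7  (slack)

Optimal: u = 2, v = 3
Binding: C1, C2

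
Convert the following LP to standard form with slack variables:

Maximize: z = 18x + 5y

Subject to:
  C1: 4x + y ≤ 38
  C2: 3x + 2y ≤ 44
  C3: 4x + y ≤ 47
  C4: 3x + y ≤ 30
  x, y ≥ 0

max z = 18x + 5y

s.t.
  4x + y + s1 = 38
  3x + 2y + s2 = 44
  4x + y + s3 = 47
  3x + y + s4 = 30
  x, y, s1, s2, s3, s4 ≥ 0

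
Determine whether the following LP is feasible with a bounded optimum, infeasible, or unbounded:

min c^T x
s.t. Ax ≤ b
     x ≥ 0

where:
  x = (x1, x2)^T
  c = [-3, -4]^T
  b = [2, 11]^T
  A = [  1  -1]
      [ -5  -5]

Unbounded (objective can decrease without bound)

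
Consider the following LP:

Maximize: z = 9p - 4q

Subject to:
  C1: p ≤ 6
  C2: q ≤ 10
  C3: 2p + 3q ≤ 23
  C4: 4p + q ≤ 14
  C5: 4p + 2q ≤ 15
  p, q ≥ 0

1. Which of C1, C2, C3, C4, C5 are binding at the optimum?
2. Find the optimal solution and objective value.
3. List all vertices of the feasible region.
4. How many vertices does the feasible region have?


1. C4
2. p = 3.5, q = 0, z = 31.5
3. (0, 0), (3.5, 0), (3.25, 1), (0, 7.5)
4. 4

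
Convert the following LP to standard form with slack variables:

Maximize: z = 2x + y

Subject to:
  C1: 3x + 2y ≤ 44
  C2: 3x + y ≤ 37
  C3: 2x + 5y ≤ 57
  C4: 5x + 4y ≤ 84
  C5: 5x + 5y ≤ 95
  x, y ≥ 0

max z = 2x + y

s.t.
  3x + 2y + s1 = 44
  3x + y + s2 = 37
  2x + 5y + s3 = 57
  5x + 4y + s4 = 84
  5x + 5y + s5 = 95
  x, y, s1, s2, s3, s4, s5 ≥ 0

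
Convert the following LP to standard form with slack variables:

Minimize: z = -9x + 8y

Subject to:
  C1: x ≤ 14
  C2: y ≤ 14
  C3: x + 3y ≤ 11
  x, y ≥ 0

min z = -9x + 8y

s.t.
  x + s1 = 14
  y + s2 = 14
  x + 3y + s3 = 11
  x, y, s1, s2, s3 ≥ 0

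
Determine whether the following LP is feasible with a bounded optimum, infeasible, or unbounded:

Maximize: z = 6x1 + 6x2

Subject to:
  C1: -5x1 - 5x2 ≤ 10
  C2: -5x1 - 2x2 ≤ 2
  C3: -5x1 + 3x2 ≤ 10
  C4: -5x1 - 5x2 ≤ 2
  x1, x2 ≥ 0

Unbounded (objective can increase without bound)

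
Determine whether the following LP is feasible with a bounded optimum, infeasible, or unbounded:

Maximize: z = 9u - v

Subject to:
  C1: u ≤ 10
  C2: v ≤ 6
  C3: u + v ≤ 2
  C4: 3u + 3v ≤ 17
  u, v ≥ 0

Feasible with a bounded optimal solution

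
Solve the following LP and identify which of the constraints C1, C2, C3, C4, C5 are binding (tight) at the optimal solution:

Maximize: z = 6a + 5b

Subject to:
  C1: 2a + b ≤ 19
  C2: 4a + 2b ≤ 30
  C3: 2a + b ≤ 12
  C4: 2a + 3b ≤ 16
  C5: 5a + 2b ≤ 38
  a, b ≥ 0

At a = 5, b = 2, compute slack b - a·x for each constraint:
  C1: 19 − 12 = 7  (slack)
  C2: 30 − 24 = 6  (slack)
  C3: 12 − 12 = 0  (binding)
  C4: 16 − 16 = 0  (binding)
  C5: 38 − 29 = 9  (slack)

Optimal: a = 5, b = 2
Binding: C3, C4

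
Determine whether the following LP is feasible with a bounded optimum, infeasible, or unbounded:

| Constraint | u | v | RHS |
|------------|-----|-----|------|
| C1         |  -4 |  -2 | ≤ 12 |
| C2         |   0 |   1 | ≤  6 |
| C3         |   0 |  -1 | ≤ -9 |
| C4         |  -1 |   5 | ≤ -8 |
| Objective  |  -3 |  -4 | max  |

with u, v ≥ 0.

Infeasible (no feasible solution exists)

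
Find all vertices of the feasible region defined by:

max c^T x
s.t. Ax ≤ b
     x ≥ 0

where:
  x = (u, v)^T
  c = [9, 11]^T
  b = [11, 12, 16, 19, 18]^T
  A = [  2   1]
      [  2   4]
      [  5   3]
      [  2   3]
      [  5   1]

(0, 0), (3.2, 0), (2, 2), (0, 3)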